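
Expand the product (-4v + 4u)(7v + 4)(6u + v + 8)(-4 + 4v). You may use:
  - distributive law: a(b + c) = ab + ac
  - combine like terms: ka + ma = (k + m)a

(-4v + 4u)(7v + 4)(6u + v + 8)(-4 + 4v)
= (-28v^2 - 16v + 28uv + 16u)(6u + v + 8)(-4 + 4v)    [distributive law]
= (-168uv^2 - 28v^3 - 224v^2 - 96uv - 16v^2 - 128v + 168u^2v + 28uv^2 + 224uv + 96u^2 + 16uv + 128u)(-4 + 4v)    [distributive law]
= (-140uv^2 - 28v^3 - 240v^2 + 144uv - 128v + 168u^2v + 96u^2 + 128u)(-4 + 4v)    [combine like terms]
= 560uv^2 - 560uv^3 + 112v^3 - 112v^4 + 960v^2 - 960v^3 - 576uv + 576uv^2 + 512v - 512v^2 - 672u^2v + 672u^2v^2 - 384u^2 + 384u^2v - 512u + 512uv    [distributive law]
= 1136uv^2 - 560uv^3 - 848v^3 - 112v^4 + 448v^2 - 64uv + 512v - 288u^2v + 672u^2v^2 - 384u^2 - 512u    [combine like terms]

1136uv^2 - 560uv^3 - 848v^3 - 112v^4 + 448v^2 - 64uv + 512v - 288u^2v + 672u^2v^2 - 384u^2 - 512u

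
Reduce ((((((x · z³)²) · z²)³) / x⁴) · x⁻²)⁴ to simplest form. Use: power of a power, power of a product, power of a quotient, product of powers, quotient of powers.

((((((x · z³)²) · z²)³) / x⁴) · x⁻²)⁴
= ((((((x · z³)²) · z²)³) / x⁴)⁴) · ((x⁻²)⁴)    [power of a product]
= ((((((x · z³)²) · z²)³)⁴) / ((x⁴)⁴)) · ((x⁻²)⁴)    [power of a quotient]
= (((((x · z³)²) · z²)¹²) / ((x⁴)⁴)) · ((x⁻²)⁴)    [power of a power]
= (((((x · z³)²)¹²) · ((z²)¹²)) / ((x⁴)⁴)) · ((x⁻²)⁴)    [power of a product]
= ((((x · z³)²⁴) · ((z²)¹²)) / ((x⁴)⁴)) · ((x⁻²)⁴)    [power of a power]
= ((((x²⁴) · ((z³)²⁴)) · ((z²)¹²)) / ((x⁴)⁴)) · ((x⁻²)⁴)    [power of a product]
= (((x²⁴ · z⁷²) · ((z²)¹²)) / ((x⁴)⁴)) · ((x⁻²)⁴)    [power of a power]
= (((x²⁴ · z⁷²) · z²⁴) / ((x⁴)⁴)) · ((x⁻²)⁴)    [power of a power]
= (((x²⁴ · z⁷²) · z²⁴) / x¹⁶) · ((x⁻²)⁴)    [power of a power]
= (((x²⁴ · z⁷²) · z²⁴) / x¹⁶) · x⁻⁸    [power of a power]
= z⁹⁶    [quotient of powers; product of powers]

z⁹⁶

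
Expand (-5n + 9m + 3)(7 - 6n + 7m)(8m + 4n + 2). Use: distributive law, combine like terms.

-266mn - 152n^2 - 22n - 116mn^2 + 120n^3 - 460m^2n + 798m^2 + 336m + 504m^3 + 42

(-5n + 9m + 3)(7 - 6n + 7m)(8m + 4n + 2)
= (-35n + 30n^2 - 35mn + 63m - 54mn + 63m^2 + 21 - 18n + 21m)(8m + 4n + 2)    [distributive law]
= (-53n + 30n^2 - 89mn + 84m + 63m^2 + 21)(8m + 4n + 2)    [combine like terms]
= -424mn - 212n^2 - 106n + 240mn^2 + 120n^3 + 60n^2 - 712m^2n - 356mn^2 - 178mn + 672m^2 + 336mn + 168m + 504m^3 + 252m^2n + 126m^2 + 168m + 84n + 42    [distributive law]
= -266mn - 152n^2 - 22n - 116mn^2 + 120n^3 - 460m^2n + 798m^2 + 336m + 504m^3 + 42    [combine like terms]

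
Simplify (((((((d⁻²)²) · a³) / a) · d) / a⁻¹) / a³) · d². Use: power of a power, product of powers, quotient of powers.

d⁻¹

(((((((d⁻²)²) · a³) / a) · d) / a⁻¹) / a³) · d²
= (((((d⁻⁴ · a³) / a) · d) / a⁻¹) / a³) · d²    [power of a power]
= d⁻¹    [quotient of powers; product of powers]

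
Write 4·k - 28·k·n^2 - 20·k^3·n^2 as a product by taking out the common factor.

4·k - 28·k·n^2 - 20·k^3·n^2
= 4(k - 7·k·n^2 - 5·k^3·n^2)    [factor out 4]
= 4·k(1 - 7·n^2 - 5·k^2·n^2)    [factor out k]

4·k(1 - 7·n^2 - 5·k^2·n^2)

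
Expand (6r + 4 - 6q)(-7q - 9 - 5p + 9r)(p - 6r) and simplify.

(6r + 4 - 6q)(-7q - 9 - 5p + 9r)(p - 6r)
= (-42qr - 54r - 30pr + 54r² - 28q - 36 - 20p + 36r + 42q² + 54q + 30pq - 54qr)(p - 6r)    [distributive law]
= (-96qr - 18r - 30pr + 54r² + 26q - 36 - 20p + 42q² + 30pq)(p - 6r)    [combine like terms]
= -96pqr + 576qr² - 18pr + 108r² - 30p²r + 180pr² + 54pr² - 324r³ + 26pq - 156qr - 36p + 216r - 20p² + 120pr + 42pq² - 252q²r + 30p²q - 180pqr    [distributive law]
= -276pqr + 576qr² + 102pr + 108r² - 30p²r + 234pr² - 324r³ + 26pq - 156qr - 36p + 216r - 20p² + 42pq² - 252q²r + 30p²q    [combine like terms]

-276pqr + 576qr² + 102pr + 108r² - 30p²r + 234pr² - 324r³ + 26pq - 156qr - 36p + 216r - 20p² + 42pq² - 252q²r + 30p²q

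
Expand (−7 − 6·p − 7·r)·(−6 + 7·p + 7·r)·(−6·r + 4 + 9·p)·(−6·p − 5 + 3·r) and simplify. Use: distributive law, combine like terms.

(−7 − 6·p − 7·r)·(−6 + 7·p + 7·r)·(−6·r + 4 + 9·p)·(−6·p − 5 + 3·r)
= (42 − 49·p − 49·r + 36·p − 42·p^2 − 42·p·r + 42·r − 49·p·r − 49·r^2)·(−6·r + 4 + 9·p)·(−6·p − 5 + 3·r)    [distributive law]
= (42 − 13·p − 7·r − 42·p^2 − 91·p·r − 49·r^2)·(−6·r + 4 + 9·p)·(−6·p − 5 + 3·r)    [combine like terms]
= (−252·r + 168 + 378·p + 78·p·r − 52·p − 117·p^2 + 42·r^2 − 28·r − 63·p·r + 252·p^2·r − 168·p^2 − 378·p^3 + 546·p·r^2 − 364·p·r − 819·p^2·r + 294·r^3 − 196·r^2 − 441·p·r^2)·(−6·p − 5 + 3·r)    [distributive law]
= (−280·r + 168 + 326·p − 349·p·r − 285·p^2 − 154·r^2 − 567·p^2·r − 378·p^3 + 105·p·r^2 + 294·r^3)·(−6·p − 5 + 3·r)    [combine like terms]
= 1680·p·r + 1400·r − 840·r^2 − 1008·p − 840 + 504·r − 1956·p^2 − 1630·p + 978·p·r + 2094·p^2·r + 1745·p·r − 1047·p·r^2 + 1710·p^3 + 1425·p^2 − 855·p^2·r + 924·p·r^2 + 770·r^2 − 462·r^3 + 3402·p^3·r + 2835·p^2·r − 1701·p^2·r^2 + 2268·p^4 + 1890·p^3 − 1134·p^3·r − 630·p^2·r^2 − 525·p·r^2 + 315·p·r^3 − 1764·p·r^3 − 1470·r^3 + 882·r^4    [distributive law]
= 4403·p·r + 1904·r − 70·r^2 − 2638·p − 840 − 531·p^2 + 4074·p^2·r − 648·p·r^2 + 3600·p^3 − 1932·r^3 + 2268·p^3·r − 2331·p^2·r^2 + 2268·p^4 − 1449·p·r^3 + 882·r^4    [combine like terms]

4403·p·r + 1904·r − 70·r^2 − 2638·p − 840 − 531·p^2 + 4074·p^2·r − 648·p·r^2 + 3600·p^3 − 1932·r^3 + 2268·p^3·r − 2331·p^2·r^2 + 2268·p^4 − 1449·p·r^3 + 882·r^4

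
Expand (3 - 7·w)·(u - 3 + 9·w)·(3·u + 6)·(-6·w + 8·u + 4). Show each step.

678·u²·w + 72·u³ - 36·u² + 2766·u·w - 468·u + 1476·w - 216 - 4392·u·w² - 3240·w² - 1386·u²·w² - 168·u³·w + 1134·u·w³ + 2268·w³

(3 - 7·w)·(u - 3 + 9·w)·(3·u + 6)·(-6·w + 8·u + 4)
= (3·u - 9 + 27·w - 7·u·w + 21·w - 63·w²)·(3·u + 6)·(-6·w + 8·u + 4)    [distributive law]
= (3·u - 9 + 48·w - 7·u·w - 63·w²)·(3·u + 6)·(-6·w + 8·u + 4)    [combine like terms]
= (9·u² + 18·u - 27·u - 54 + 144·u·w + 288·w - 21·u²·w - 42·u·w - 189·u·w² - 378·w²)·(-6·w + 8·u + 4)    [distributive law]
= (9·u² - 9·u - 54 + 102·u·w + 288·w - 21·u²·w - 189·u·w² - 378·w²)·(-6·w + 8·u + 4)    [combine like terms]
= -54·u²·w + 72·u³ + 36·u² + 54·u·w - 72·u² - 36·u + 324·w - 432·u - 216 - 612·u·w² + 816·u²·w + 408·u·w - 1728·w² + 2304·u·w + 1152·w + 126·u²·w² - 168·u³·w - 84·u²·w + 1134·u·w³ - 1512·u²·w² - 756·u·w² + 2268·w³ - 3024·u·w² - 1512·w²    [distributive law]
= 678·u²·w + 72·u³ - 36·u² + 2766·u·w - 468·u + 1476·w - 216 - 4392·u·w² - 3240·w² - 1386·u²·w² - 168·u³·w + 1134·u·w³ + 2268·w³    [combine like terms]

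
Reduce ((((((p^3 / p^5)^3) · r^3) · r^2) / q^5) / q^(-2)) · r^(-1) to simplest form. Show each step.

((((((p^3 / p^5)^3) · r^3) · r^2) / q^5) / q^(-2)) · r^(-1)
= (((((((p^3)^3) / ((p^5)^3)) · r^3) · r^2) / q^5) / q^(-2)) · r^(-1)    [power of a quotient]
= (((((p^9 / ((p^5)^3)) · r^3) · r^2) / q^5) / q^(-2)) · r^(-1)    [power of a power]
= (((((p^9 / p^15) · r^3) · r^2) / q^5) / q^(-2)) · r^(-1)    [power of a power]
= ((((p^(-6) · r^3) · r^2) / q^5) / q^(-2)) · r^(-1)    [quotient of powers]
= p^(-6)·q^(-3)·r^4    [quotient of powers; product of powers]

p^(-6)·q^(-3)·r^4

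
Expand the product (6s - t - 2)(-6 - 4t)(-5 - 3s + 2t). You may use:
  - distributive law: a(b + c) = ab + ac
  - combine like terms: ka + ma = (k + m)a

144s + 108s^2 + 6st + 72s^2t - 60st^2 - 46t + 8t^2 + 8t^3 - 60

(6s - t - 2)(-6 - 4t)(-5 - 3s + 2t)
= (-36s - 24st + 6t + 4t^2 + 12 + 8t)(-5 - 3s + 2t)    [distributive law]
= (-36s - 24st + 14t + 4t^2 + 12)(-5 - 3s + 2t)    [combine like terms]
= 180s + 108s^2 - 72st + 120st + 72s^2t - 48st^2 - 70t - 42st + 28t^2 - 20t^2 - 12st^2 + 8t^3 - 60 - 36s + 24t    [distributive law]
= 144s + 108s^2 + 6st + 72s^2t - 60st^2 - 46t + 8t^2 + 8t^3 - 60    [combine like terms]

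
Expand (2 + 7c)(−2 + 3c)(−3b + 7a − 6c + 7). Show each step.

12b − 28a − 32c − 28 + 24bc − 56ac + 195c² − 63bc² + 147ac² − 126c³

(2 + 7c)(−2 + 3c)(−3b + 7a − 6c + 7)
= (−4 + 6c − 14c + 21c²)(−3b + 7a − 6c + 7)    [distributive law]
= (−4 − 8c + 21c²)(−3b + 7a − 6c + 7)    [combine like terms]
= 12b − 28a + 24c − 28 + 24bc − 56ac + 48c² − 56c − 63bc² + 147ac² − 126c³ + 147c²    [distributive law]
= 12b − 28a − 32c − 28 + 24bc − 56ac + 195c² − 63bc² + 147ac² − 126c³    [combine like terms]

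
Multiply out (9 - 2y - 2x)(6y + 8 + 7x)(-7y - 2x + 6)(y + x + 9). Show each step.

(9 - 2y - 2x)(6y + 8 + 7x)(-7y - 2x + 6)(y + x + 9)
= (54y + 72 + 63x - 12y² - 16y - 14xy - 12xy - 16x - 14x²)(-7y - 2x + 6)(y + x + 9)    [distributive law]
= (38y + 72 + 47x - 12y² - 26xy - 14x²)(-7y - 2x + 6)(y + x + 9)    [combine like terms]
= (-266y² - 76xy + 228y - 504y - 144x + 432 - 329xy - 94x² + 282x + 84y³ + 24xy² - 72y² + 182xy² + 52x²y - 156xy + 98x²y + 28x³ - 84x²)(y + x + 9)    [distributive law]
= (-338y² - 561xy - 276y + 138x + 432 - 178x² + 84y³ + 206xy² + 150x²y + 28x³)(y + x + 9)    [combine like terms]
= -338y³ - 338xy² - 3042y² - 561xy² - 561x²y - 5049xy - 276y² - 276xy - 2484y + 138xy + 138x² + 1242x + 432y + 432x + 3888 - 178x²y - 178x³ - 1602x² + 84y⁴ + 84xy³ + 756y³ + 206xy³ + 206x²y² + 1854xy² + 150x²y² + 150x³y + 1350x²y + 28x³y + 28x⁴ + 252x³    [distributive law]
= 418y³ + 955xy² - 3318y² + 611x²y - 5187xy - 2052y - 1464x² + 1674x + 3888 + 74x³ + 84y⁴ + 290xy³ + 356x²y² + 178x³y + 28x⁴    [combine like terms]

418y³ + 955xy² - 3318y² + 611x²y - 5187xy - 2052y - 1464x² + 1674x + 3888 + 74x³ + 84y⁴ + 290xy³ + 356x²y² + 178x³y + 28x⁴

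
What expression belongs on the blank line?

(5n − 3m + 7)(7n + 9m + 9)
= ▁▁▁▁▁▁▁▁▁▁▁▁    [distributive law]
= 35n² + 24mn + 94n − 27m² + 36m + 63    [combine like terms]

By distributive law:

35n² + 45mn + 45n − 21mn − 27m² − 27m + 49n + 63m + 63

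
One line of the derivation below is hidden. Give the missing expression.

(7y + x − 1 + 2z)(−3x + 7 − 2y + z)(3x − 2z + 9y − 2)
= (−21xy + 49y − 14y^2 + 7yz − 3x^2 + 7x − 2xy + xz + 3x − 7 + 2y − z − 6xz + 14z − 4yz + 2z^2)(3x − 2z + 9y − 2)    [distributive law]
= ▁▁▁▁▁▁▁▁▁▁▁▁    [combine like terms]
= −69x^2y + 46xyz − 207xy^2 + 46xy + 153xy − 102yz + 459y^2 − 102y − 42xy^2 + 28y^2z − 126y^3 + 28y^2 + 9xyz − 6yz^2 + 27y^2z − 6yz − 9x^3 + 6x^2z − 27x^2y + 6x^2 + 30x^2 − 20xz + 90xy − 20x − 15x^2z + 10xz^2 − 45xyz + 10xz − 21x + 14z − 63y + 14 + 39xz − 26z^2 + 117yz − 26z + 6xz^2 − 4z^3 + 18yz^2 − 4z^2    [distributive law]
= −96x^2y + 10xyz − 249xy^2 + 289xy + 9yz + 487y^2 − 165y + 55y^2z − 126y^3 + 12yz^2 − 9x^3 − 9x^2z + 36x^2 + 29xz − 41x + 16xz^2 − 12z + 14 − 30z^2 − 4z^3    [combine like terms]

After combine like terms, the bracketed line is:

(−23xy + 51y − 14y^2 + 3yz − 3x^2 + 10x − 5xz − 7 + 13z + 2z^2)(3x − 2z + 9y − 2)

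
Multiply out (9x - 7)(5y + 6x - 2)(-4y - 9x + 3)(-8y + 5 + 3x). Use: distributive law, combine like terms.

1440xy^3 - 6000xy^2 + 4428x^2y^2 - 6651x^2y + 2025x^3y + 5415xy - 324x^3 - 1458x^4 + 2592x^2 - 1404x - 1120y^3 + 1988y^2 - 1141y + 210

(9x - 7)(5y + 6x - 2)(-4y - 9x + 3)(-8y + 5 + 3x)
= (45xy + 54x^2 - 18x - 35y - 42x + 14)(-4y - 9x + 3)(-8y + 5 + 3x)    [distributive law]
= (45xy + 54x^2 - 60x - 35y + 14)(-4y - 9x + 3)(-8y + 5 + 3x)    [combine like terms]
= (-180xy^2 - 405x^2y + 135xy - 216x^2y - 486x^3 + 162x^2 + 240xy + 540x^2 - 180x + 140y^2 + 315xy - 105y - 56y - 126x + 42)(-8y + 5 + 3x)    [distributive law]
= (-180xy^2 - 621x^2y + 690xy - 486x^3 + 702x^2 - 306x + 140y^2 - 161y + 42)(-8y + 5 + 3x)    [combine like terms]
= 1440xy^3 - 900xy^2 - 540x^2y^2 + 4968x^2y^2 - 3105x^2y - 1863x^3y - 5520xy^2 + 3450xy + 2070x^2y + 3888x^3y - 2430x^3 - 1458x^4 - 5616x^2y + 3510x^2 + 2106x^3 + 2448xy - 1530x - 918x^2 - 1120y^3 + 700y^2 + 420xy^2 + 1288y^2 - 805y - 483xy - 336y + 210 + 126x    [distributive law]
= 1440xy^3 - 6000xy^2 + 4428x^2y^2 - 6651x^2y + 2025x^3y + 5415xy - 324x^3 - 1458x^4 + 2592x^2 - 1404x - 1120y^3 + 1988y^2 - 1141y + 210    [combine like terms]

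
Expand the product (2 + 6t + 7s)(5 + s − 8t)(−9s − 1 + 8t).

(2 + 6t + 7s)(5 + s − 8t)(−9s − 1 + 8t)
= (10 + 2s − 16t + 30t + 6st − 48t^2 + 35s + 7s^2 − 56st)(−9s − 1 + 8t)    [distributive law]
= (10 + 37s + 14t − 50st − 48t^2 + 7s^2)(−9s − 1 + 8t)    [combine like terms]
= −90s − 10 + 80t − 333s^2 − 37s + 296st − 126st − 14t + 112t^2 + 450s^2t + 50st − 400st^2 + 432st^2 + 48t^2 − 384t^3 − 63s^3 − 7s^2 + 56s^2t    [distributive law]
= −127s − 10 + 66t − 340s^2 + 220st + 160t^2 + 506s^2t + 32st^2 − 384t^3 − 63s^3    [combine like terms]

−127s − 10 + 66t − 340s^2 + 220st + 160t^2 + 506s^2t + 32st^2 − 384t^3 − 63s^3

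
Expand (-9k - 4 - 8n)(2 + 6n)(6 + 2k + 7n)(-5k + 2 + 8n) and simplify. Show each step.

548k² - 8k - 572kn + 180k³ + 2146k²n - 2348kn² + 540k³n + 1506k²n² - 2112kn³ - 96 - 976n - 3504n² - 5216n³ - 2688n⁴

(-9k - 4 - 8n)(2 + 6n)(6 + 2k + 7n)(-5k + 2 + 8n)
= (-18k - 54kn - 8 - 24n - 16n - 48n²)(6 + 2k + 7n)(-5k + 2 + 8n)    [distributive law]
= (-18k - 54kn - 8 - 40n - 48n²)(6 + 2k + 7n)(-5k + 2 + 8n)    [combine like terms]
= (-108k - 36k² - 126kn - 324kn - 108k²n - 378kn² - 48 - 16k - 56n - 240n - 80kn - 280n² - 288n² - 96kn² - 336n³)(-5k + 2 + 8n)    [distributive law]
= (-124k - 36k² - 530kn - 108k²n - 474kn² - 48 - 296n - 568n² - 336n³)(-5k + 2 + 8n)    [combine like terms]
= 620k² - 248k - 992kn + 180k³ - 72k² - 288k²n + 2650k²n - 1060kn - 4240kn² + 540k³n - 216k²n - 864k²n² + 2370k²n² - 948kn² - 3792kn³ + 240k - 96 - 384n + 1480kn - 592n - 2368n² + 2840kn² - 1136n² - 4544n³ + 1680kn³ - 672n³ - 2688n⁴    [distributive law]
= 548k² - 8k - 572kn + 180k³ + 2146k²n - 2348kn² + 540k³n + 1506k²n² - 2112kn³ - 96 - 976n - 3504n² - 5216n³ - 2688n⁴    [combine like terms]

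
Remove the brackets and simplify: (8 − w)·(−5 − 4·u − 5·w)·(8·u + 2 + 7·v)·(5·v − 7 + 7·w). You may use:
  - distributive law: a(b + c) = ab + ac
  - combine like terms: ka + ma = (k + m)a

(8 − w)·(−5 − 4·u − 5·w)·(8·u + 2 + 7·v)·(5·v − 7 + 7·w)
= (−40 − 32·u − 40·w + 5·w + 4·u·w + 5·w²)·(8·u + 2 + 7·v)·(5·v − 7 + 7·w)    [distributive law]
= (−40 − 32·u − 35·w + 4·u·w + 5·w²)·(8·u + 2 + 7·v)·(5·v − 7 + 7·w)    [combine like terms]
= (−320·u − 80 − 280·v − 256·u² − 64·u − 224·u·v − 280·u·w − 70·w − 245·v·w + 32·u²·w + 8·u·w + 28·u·v·w + 40·u·w² + 10·w² + 35·v·w²)·(5·v − 7 + 7·w)    [distributive law]
= (−384·u − 80 − 280·v − 256·u² − 224·u·v − 272·u·w − 70·w − 245·v·w + 32·u²·w + 28·u·v·w + 40·u·w² + 10·w² + 35·v·w²)·(5·v − 7 + 7·w)    [combine like terms]
= −1920·u·v + 2688·u − 2688·u·w − 400·v + 560 − 560·w − 1400·v² + 1960·v − 1960·v·w − 1280·u²·v + 1792·u² − 1792·u²·w − 1120·u·v² + 1568·u·v − 1568·u·v·w − 1360·u·v·w + 1904·u·w − 1904·u·w² − 350·v·w + 490·w − 490·w² − 1225·v²·w + 1715·v·w − 1715·v·w² + 160·u²·v·w − 224·u²·w + 224·u²·w² + 140·u·v²·w − 196·u·v·w + 196·u·v·w² + 200·u·v·w² − 280·u·w² + 280·u·w³ + 50·v·w² − 70·w² + 70·w³ + 175·v²·w² − 245·v·w² + 245·v·w³    [distributive law]
= −352·u·v + 2688·u − 784·u·w + 1560·v + 560 − 70·w − 1400·v² − 595·v·w − 1280·u²·v + 1792·u² − 2016·u²·w − 1120·u·v² − 3124·u·v·w − 2184·u·w² − 560·w² − 1225·v²·w − 1910·v·w² + 160·u²·v·w + 224·u²·w² + 140·u·v²·w + 396·u·v·w² + 280·u·w³ + 70·w³ + 175·v²·w² + 245·v·w³    [combine like terms]

−352·u·v + 2688·u − 784·u·w + 1560·v + 560 − 70·w − 1400·v² − 595·v·w − 1280·u²·v + 1792·u² − 2016·u²·w − 1120·u·v² − 3124·u·v·w − 2184·u·w² − 560·w² − 1225·v²·w − 1910·v·w² + 160·u²·v·w + 224·u²·w² + 140·u·v²·w + 396·u·v·w² + 280·u·w³ + 70·w³ + 175·v²·w² + 245·v·w³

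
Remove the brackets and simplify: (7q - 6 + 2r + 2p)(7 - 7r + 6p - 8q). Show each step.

97q - 65qr + 26pq - 56q^2 - 42 + 56r - 22p - 14r^2 - 2pr + 12p^2

(7q - 6 + 2r + 2p)(7 - 7r + 6p - 8q)
= 49q - 49qr + 42pq - 56q^2 - 42 + 42r - 36p + 48q + 14r - 14r^2 + 12pr - 16qr + 14p - 14pr + 12p^2 - 16pq    [distributive law]
= 97q - 65qr + 26pq - 56q^2 - 42 + 56r - 22p - 14r^2 - 2pr + 12p^2    [combine like terms]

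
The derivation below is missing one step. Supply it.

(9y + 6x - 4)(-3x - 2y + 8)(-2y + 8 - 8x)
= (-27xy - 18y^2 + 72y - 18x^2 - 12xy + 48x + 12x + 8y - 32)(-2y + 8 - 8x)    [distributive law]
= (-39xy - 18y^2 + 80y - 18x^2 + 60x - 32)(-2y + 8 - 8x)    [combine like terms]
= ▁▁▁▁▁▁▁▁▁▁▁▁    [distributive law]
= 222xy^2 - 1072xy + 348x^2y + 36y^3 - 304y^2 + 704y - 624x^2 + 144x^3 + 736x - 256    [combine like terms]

Applying distributive law to the line above:

78xy^2 - 312xy + 312x^2y + 36y^3 - 144y^2 + 144xy^2 - 160y^2 + 640y - 640xy + 36x^2y - 144x^2 + 144x^3 - 120xy + 480x - 480x^2 + 64y - 256 + 256x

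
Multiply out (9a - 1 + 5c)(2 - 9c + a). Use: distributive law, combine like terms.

(9a - 1 + 5c)(2 - 9c + a)
= 18a - 81ac + 9a^2 - 2 + 9c - a + 10c - 45c^2 + 5ac    [distributive law]
= 17a - 76ac + 9a^2 - 2 + 19c - 45c^2    [combine like terms]

17a - 76ac + 9a^2 - 2 + 19c - 45c^2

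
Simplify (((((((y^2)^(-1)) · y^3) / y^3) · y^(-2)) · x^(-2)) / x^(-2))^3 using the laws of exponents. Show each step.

(((((((y^2)^(-1)) · y^3) / y^3) · y^(-2)) · x^(-2)) / x^(-2))^3
= (((((((y^2)^(-1)) · y^3) / y^3) · y^(-2)) · x^(-2))^3) / ((x^(-2))^3)    [power of a quotient]
= (((((((y^2)^(-1)) · y^3) / y^3) · y^(-2))^3) · ((x^(-2))^3)) / ((x^(-2))^3)    [power of a product]
= (((((((y^2)^(-1)) · y^3) / y^3)^3) · ((y^(-2))^3)) · ((x^(-2))^3)) / ((x^(-2))^3)    [power of a product]
= (((((((y^2)^(-1)) · y^3)^3) / ((y^3)^3)) · ((y^(-2))^3)) · ((x^(-2))^3)) / ((x^(-2))^3)    [power of a quotient]
= (((((((y^2)^(-1))^3) · ((y^3)^3)) / ((y^3)^3)) · ((y^(-2))^3)) · ((x^(-2))^3)) / ((x^(-2))^3)    [power of a product]
= ((((((y^2)^(-3)) · ((y^3)^3)) / ((y^3)^3)) · ((y^(-2))^3)) · ((x^(-2))^3)) / ((x^(-2))^3)    [power of a power]
= ((((y^(-6) · ((y^3)^3)) / ((y^3)^3)) · ((y^(-2))^3)) · ((x^(-2))^3)) / ((x^(-2))^3)    [power of a power]
= ((((y^(-6) · y^9) / ((y^3)^3)) · ((y^(-2))^3)) · ((x^(-2))^3)) / ((x^(-2))^3)    [power of a power]
= (((y^3 / ((y^3)^3)) · ((y^(-2))^3)) · ((x^(-2))^3)) / ((x^(-2))^3)    [product of powers]
= (((y^3 / y^9) · ((y^(-2))^3)) · ((x^(-2))^3)) / ((x^(-2))^3)    [power of a power]
= ((y^(-6) · ((y^(-2))^3)) · ((x^(-2))^3)) / ((x^(-2))^3)    [quotient of powers]
= ((y^(-6) · y^(-6)) · ((x^(-2))^3)) / ((x^(-2))^3)    [power of a power]
= (y^(-12) · ((x^(-2))^3)) / ((x^(-2))^3)    [product of powers]
= (y^(-12) · x^(-6)) / ((x^(-2))^3)    [power of a power]
= (y^(-12) · x^(-6)) / x^(-6)    [power of a power]
= y^(-12)    [quotient of powers]

y^(-12)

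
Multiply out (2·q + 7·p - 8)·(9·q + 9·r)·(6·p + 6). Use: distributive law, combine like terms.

(2·q + 7·p - 8)·(9·q + 9·r)·(6·p + 6)
= (18·q^2 + 18·q·r + 63·p·q + 63·p·r - 72·q - 72·r)·(6·p + 6)    [distributive law]
= 108·p·q^2 + 108·q^2 + 108·p·q·r + 108·q·r + 378·p^2·q + 378·p·q + 378·p^2·r + 378·p·r - 432·p·q - 432·q - 432·p·r - 432·r    [distributive law]
= 108·p·q^2 + 108·q^2 + 108·p·q·r + 108·q·r + 378·p^2·q - 54·p·q + 378·p^2·r - 54·p·r - 432·q - 432·r    [combine like terms]

108·p·q^2 + 108·q^2 + 108·p·q·r + 108·q·r + 378·p^2·q - 54·p·q + 378·p^2·r - 54·p·r - 432·q - 432·r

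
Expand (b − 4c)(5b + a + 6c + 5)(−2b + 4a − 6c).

(b − 4c)(5b + a + 6c + 5)(−2b + 4a − 6c)
= (5b^2 + ab + 6bc + 5b − 20bc − 4ac − 24c^2 − 20c)(−2b + 4a − 6c)    [distributive law]
= (5b^2 + ab − 14bc + 5b − 4ac − 24c^2 − 20c)(−2b + 4a − 6c)    [combine like terms]
= −10b^3 + 20ab^2 − 30b^2c − 2ab^2 + 4a^2b − 6abc + 28b^2c − 56abc + 84bc^2 − 10b^2 + 20ab − 30bc + 8abc − 16a^2c + 24ac^2 + 48bc^2 − 96ac^2 + 144c^3 + 40bc − 80ac + 120c^2    [distributive law]
= −10b^3 + 18ab^2 − 2b^2c + 4a^2b − 54abc + 132bc^2 − 10b^2 + 20ab + 10bc − 16a^2c − 72ac^2 + 144c^3 − 80ac + 120c^2    [combine like terms]

−10b^3 + 18ab^2 − 2b^2c + 4a^2b − 54abc + 132bc^2 − 10b^2 + 20ab + 10bc − 16a^2c − 72ac^2 + 144c^3 − 80ac + 120c^2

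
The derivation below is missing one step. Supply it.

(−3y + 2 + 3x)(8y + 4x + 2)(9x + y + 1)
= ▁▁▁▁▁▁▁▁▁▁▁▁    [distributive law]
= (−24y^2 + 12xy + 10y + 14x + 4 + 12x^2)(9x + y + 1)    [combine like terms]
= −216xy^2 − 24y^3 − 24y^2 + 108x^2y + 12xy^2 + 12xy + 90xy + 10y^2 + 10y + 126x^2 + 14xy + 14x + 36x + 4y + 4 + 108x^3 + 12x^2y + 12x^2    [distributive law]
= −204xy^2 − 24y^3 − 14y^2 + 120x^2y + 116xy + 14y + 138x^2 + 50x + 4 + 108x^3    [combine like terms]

After distributive law, the bracketed line is:

(−24y^2 − 12xy − 6y + 16y + 8x + 4 + 24xy + 12x^2 + 6x)(9x + y + 1)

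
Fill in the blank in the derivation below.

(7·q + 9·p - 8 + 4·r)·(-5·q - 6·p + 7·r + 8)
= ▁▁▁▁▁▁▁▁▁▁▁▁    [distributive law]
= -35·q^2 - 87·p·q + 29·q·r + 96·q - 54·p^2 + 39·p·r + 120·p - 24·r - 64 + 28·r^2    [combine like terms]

Applying distributive law to the line above:

-35·q^2 - 42·p·q + 49·q·r + 56·q - 45·p·q - 54·p^2 + 63·p·r + 72·p + 40·q + 48·p - 56·r - 64 - 20·q·r - 24·p·r + 28·r^2 + 32·r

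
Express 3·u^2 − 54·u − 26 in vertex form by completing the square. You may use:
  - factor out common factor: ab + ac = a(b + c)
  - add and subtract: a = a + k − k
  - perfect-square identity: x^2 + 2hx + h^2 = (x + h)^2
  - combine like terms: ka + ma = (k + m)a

3(u − 9)^2 − 269

3·u^2 − 54·u − 26
= 3(u^2 − 18·u) − 26    [factor out 3 from the u-terms]
= 3(u^2 − 18·u + 81 − 81) − 26    [add and subtract 81 inside the bracket]
= 3(u − 9)^2 − 243 − 26    [perfect-square identity]
= 3(u − 9)^2 − 269    [combine constants]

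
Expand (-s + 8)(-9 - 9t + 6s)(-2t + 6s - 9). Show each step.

-627st + 396s^2 - 945s - 18st^2 + 66s^2t - 36s^3 + 792t + 648 + 144t^2

(-s + 8)(-9 - 9t + 6s)(-2t + 6s - 9)
= (9s + 9st - 6s^2 - 72 - 72t + 48s)(-2t + 6s - 9)    [distributive law]
= (57s + 9st - 6s^2 - 72 - 72t)(-2t + 6s - 9)    [combine like terms]
= -114st + 342s^2 - 513s - 18st^2 + 54s^2t - 81st + 12s^2t - 36s^3 + 54s^2 + 144t - 432s + 648 + 144t^2 - 432st + 648t    [distributive law]
= -627st + 396s^2 - 945s - 18st^2 + 66s^2t - 36s^3 + 792t + 648 + 144t^2    [combine like terms]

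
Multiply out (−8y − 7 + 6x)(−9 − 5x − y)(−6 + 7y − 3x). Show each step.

(−8y − 7 + 6x)(−9 − 5x − y)(−6 + 7y − 3x)
= (72y + 40xy + 8y^2 + 63 + 35x + 7y − 54x − 30x^2 − 6xy)(−6 + 7y − 3x)    [distributive law]
= (79y + 34xy + 8y^2 + 63 − 19x − 30x^2)(−6 + 7y − 3x)    [combine like terms]
= −474y + 553y^2 − 237xy − 204xy + 238xy^2 − 102x^2y − 48y^2 + 56y^3 − 24xy^2 − 378 + 441y − 189x + 114x − 133xy + 57x^2 + 180x^2 − 210x^2y + 90x^3    [distributive law]
= −33y + 505y^2 − 574xy + 214xy^2 − 312x^2y + 56y^3 − 378 − 75x + 237x^2 + 90x^3    [combine like terms]

−33y + 505y^2 − 574xy + 214xy^2 − 312x^2y + 56y^3 − 378 − 75x + 237x^2 + 90x^3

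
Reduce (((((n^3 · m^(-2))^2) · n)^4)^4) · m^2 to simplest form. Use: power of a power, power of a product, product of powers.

(((((n^3 · m^(-2))^2) · n)^4)^4) · m^2
= ((((n^3 · m^(-2))^2) · n)^16) · m^2    [power of a power]
= ((((n^3 · m^(-2))^2)^16) · (n^16)) · m^2    [power of a product]
= (((n^3 · m^(-2))^32) · (n^16)) · m^2    [power of a power]
= ((((n^3)^32) · ((m^(-2))^32)) · (n^16)) · m^2    [power of a product]
= ((n^96 · ((m^(-2))^32)) · (n^16)) · m^2    [power of a power]
= ((n^96 · m^(-64)) · (n^16)) · m^2    [power of a power]
= m^(-62)n^112    [product of powers]

m^(-62)n^112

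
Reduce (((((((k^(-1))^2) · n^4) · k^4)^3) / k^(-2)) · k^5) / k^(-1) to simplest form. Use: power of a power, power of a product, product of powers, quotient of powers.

(((((((k^(-1))^2) · n^4) · k^4)^3) / k^(-2)) · k^5) / k^(-1)
= (((((((k^(-1))^2) · n^4)^3) · ((k^4)^3)) / k^(-2)) · k^5) / k^(-1)    [power of a product]
= (((((((k^(-1))^2)^3) · ((n^4)^3)) · ((k^4)^3)) / k^(-2)) · k^5) / k^(-1)    [power of a product]
= ((((((k^(-1))^6) · ((n^4)^3)) · ((k^4)^3)) / k^(-2)) · k^5) / k^(-1)    [power of a power]
= ((((k^(-6) · ((n^4)^3)) · ((k^4)^3)) / k^(-2)) · k^5) / k^(-1)    [power of a power]
= ((((k^(-6) · n^12) · ((k^4)^3)) / k^(-2)) · k^5) / k^(-1)    [power of a power]
= ((((k^(-6) · n^12) · k^12) / k^(-2)) · k^5) / k^(-1)    [power of a power]
= k^14n^12    [quotient of powers; product of powers]

k^14n^12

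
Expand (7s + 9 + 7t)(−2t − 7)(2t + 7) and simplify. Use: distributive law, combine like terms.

(7s + 9 + 7t)(−2t − 7)(2t + 7)
= (−14st − 49s − 18t − 63 − 14t^2 − 49t)(2t + 7)    [distributive law]
= (−14st − 49s − 67t − 63 − 14t^2)(2t + 7)    [combine like terms]
= −28st^2 − 98st − 98st − 343s − 134t^2 − 469t − 126t − 441 − 28t^3 − 98t^2    [distributive law]
= −28st^2 − 196st − 343s − 232t^2 − 595t − 441 − 28t^3    [combine like terms]

−28st^2 − 196st − 343s − 232t^2 − 595t − 441 − 28t^3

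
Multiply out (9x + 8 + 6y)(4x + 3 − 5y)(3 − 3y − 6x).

−246x^2 + 18x^2y − 216x^3 + 33x − 108xy + 243xy^2 + 72 − 138y − 24y^2 + 90y^3

(9x + 8 + 6y)(4x + 3 − 5y)(3 − 3y − 6x)
= (36x^2 + 27x − 45xy + 32x + 24 − 40y + 24xy + 18y − 30y^2)(3 − 3y − 6x)    [distributive law]
= (36x^2 + 59x − 21xy + 24 − 22y − 30y^2)(3 − 3y − 6x)    [combine like terms]
= 108x^2 − 108x^2y − 216x^3 + 177x − 177xy − 354x^2 − 63xy + 63xy^2 + 126x^2y + 72 − 72y − 144x − 66y + 66y^2 + 132xy − 90y^2 + 90y^3 + 180xy^2    [distributive law]
= −246x^2 + 18x^2y − 216x^3 + 33x − 108xy + 243xy^2 + 72 − 138y − 24y^2 + 90y^3    [combine like terms]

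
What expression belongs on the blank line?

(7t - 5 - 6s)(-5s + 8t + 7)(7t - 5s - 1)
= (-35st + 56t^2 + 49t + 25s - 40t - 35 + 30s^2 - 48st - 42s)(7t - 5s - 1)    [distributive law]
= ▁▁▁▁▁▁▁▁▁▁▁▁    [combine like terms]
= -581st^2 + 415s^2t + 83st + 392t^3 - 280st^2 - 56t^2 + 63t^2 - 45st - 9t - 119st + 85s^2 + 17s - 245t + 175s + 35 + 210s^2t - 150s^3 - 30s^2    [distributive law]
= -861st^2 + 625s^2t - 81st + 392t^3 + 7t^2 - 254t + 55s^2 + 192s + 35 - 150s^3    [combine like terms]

Applying combine like terms to the line above:

(-83st + 56t^2 + 9t - 17s - 35 + 30s^2)(7t - 5s - 1)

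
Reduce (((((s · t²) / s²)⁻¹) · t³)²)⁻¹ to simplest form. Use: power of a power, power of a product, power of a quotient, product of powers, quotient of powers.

(((((s · t²) / s²)⁻¹) · t³)²)⁻¹
= ((((s · t²) / s²)⁻¹) · t³)⁻²    [power of a power]
= ((((s · t²) / s²)⁻¹)⁻²) · ((t³)⁻²)    [power of a product]
= (((s · t²) / s²)²) · ((t³)⁻²)    [power of a power]
= (((s · t²)²) / ((s²)²)) · ((t³)⁻²)    [power of a quotient]
= (((s²) · ((t²)²)) / ((s²)²)) · ((t³)⁻²)    [power of a product]
= ((s² · t⁴) / ((s²)²)) · ((t³)⁻²)    [power of a power]
= ((s² · t⁴) / s⁴) · ((t³)⁻²)    [power of a power]
= ((s² · t⁴) / s⁴) · t⁻⁶    [power of a power]
= s⁻²t⁻²    [quotient of powers; product of powers]

s⁻²t⁻²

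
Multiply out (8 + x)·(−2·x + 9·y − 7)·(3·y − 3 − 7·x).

−600·x·y + 461·x + 167·x² + 216·y² − 384·y + 168 − 69·x²·y + 14·x³ + 27·x·y²

(8 + x)·(−2·x + 9·y − 7)·(3·y − 3 − 7·x)
= (−16·x + 72·y − 56 − 2·x² + 9·x·y − 7·x)·(3·y − 3 − 7·x)    [distributive law]
= (−23·x + 72·y − 56 − 2·x² + 9·x·y)·(3·y − 3 − 7·x)    [combine like terms]
= −69·x·y + 69·x + 161·x² + 216·y² − 216·y − 504·x·y − 168·y + 168 + 392·x − 6·x²·y + 6·x² + 14·x³ + 27·x·y² − 27·x·y − 63·x²·y    [distributive law]
= −600·x·y + 461·x + 167·x² + 216·y² − 384·y + 168 − 69·x²·y + 14·x³ + 27·x·y²    [combine like terms]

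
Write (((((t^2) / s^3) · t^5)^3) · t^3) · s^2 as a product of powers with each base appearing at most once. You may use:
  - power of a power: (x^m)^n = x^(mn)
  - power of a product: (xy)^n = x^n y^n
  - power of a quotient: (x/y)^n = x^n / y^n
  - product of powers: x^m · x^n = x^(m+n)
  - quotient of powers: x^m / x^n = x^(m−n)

s^(-7)t^24

(((((t^2) / s^3) · t^5)^3) · t^3) · s^2
= (((((t^2) / s^3)^3) · ((t^5)^3)) · t^3) · s^2    [power of a product]
= (((((t^2)^3) / ((s^3)^3)) · ((t^5)^3)) · t^3) · s^2    [power of a quotient]
= ((((t^6) / ((s^3)^3)) · ((t^5)^3)) · t^3) · s^2    [power of a power]
= (((t^6 / s^9) · ((t^5)^3)) · t^3) · s^2    [power of a power]
= (((t^6 / s^9) · t^15) · t^3) · s^2    [power of a power]
= s^(-7)t^24    [quotient of powers; product of powers]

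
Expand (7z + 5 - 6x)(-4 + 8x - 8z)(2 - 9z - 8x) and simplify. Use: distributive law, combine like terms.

(7z + 5 - 6x)(-4 + 8x - 8z)(2 - 9z - 8x)
= (-28z + 56xz - 56z² - 20 + 40x - 40z + 24x - 48x² + 48xz)(2 - 9z - 8x)    [distributive law]
= (-68z + 104xz - 56z² - 20 + 64x - 48x²)(2 - 9z - 8x)    [combine like terms]
= -136z + 612z² + 544xz + 208xz - 936xz² - 832x²z - 112z² + 504z³ + 448xz² - 40 + 180z + 160x + 128x - 576xz - 512x² - 96x² + 432x²z + 384x³    [distributive law]
= 44z + 500z² + 176xz - 488xz² - 400x²z + 504z³ - 40 + 288x - 608x² + 384x³    [combine like terms]

44z + 500z² + 176xz - 488xz² - 400x²z + 504z³ - 40 + 288x - 608x² + 384x³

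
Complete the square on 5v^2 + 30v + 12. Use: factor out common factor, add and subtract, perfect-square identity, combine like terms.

5(v + 3)^2 - 33

5v^2 + 30v + 12
= 5(v^2 + 6v) + 12    [factor out 5 from the v-terms]
= 5(v^2 + 6v + 9 - 9) + 12    [add and subtract 9 inside the bracket]
= 5(v + 3)^2 - 45 + 12    [perfect-square identity]
= 5(v + 3)^2 - 33    [combine constants]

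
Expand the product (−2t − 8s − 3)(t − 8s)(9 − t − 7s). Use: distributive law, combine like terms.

−15t² + 2t³ + 6st² + 69st − 120s²t + 408s² − 448s³ − 27t + 216s

(−2t − 8s − 3)(t − 8s)(9 − t − 7s)
= (−2t² + 16st − 8st + 64s² − 3t + 24s)(9 − t − 7s)    [distributive law]
= (−2t² + 8st + 64s² − 3t + 24s)(9 − t − 7s)    [combine like terms]
= −18t² + 2t³ + 14st² + 72st − 8st² − 56s²t + 576s² − 64s²t − 448s³ − 27t + 3t² + 21st + 216s − 24st − 168s²    [distributive law]
= −15t² + 2t³ + 6st² + 69st − 120s²t + 408s² − 448s³ − 27t + 216s    [combine like terms]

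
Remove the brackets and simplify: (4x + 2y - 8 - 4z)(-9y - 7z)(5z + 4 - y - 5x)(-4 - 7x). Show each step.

(4x + 2y - 8 - 4z)(-9y - 7z)(5z + 4 - y - 5x)(-4 - 7x)
= (-36xy - 28xz - 18y² - 14yz + 72y + 56z + 36yz + 28z²)(5z + 4 - y - 5x)(-4 - 7x)    [distributive law]
= (-36xy - 28xz - 18y² + 22yz + 72y + 56z + 28z²)(5z + 4 - y - 5x)(-4 - 7x)    [combine like terms]
= (-180xyz - 144xy + 36xy² + 180x²y - 140xz² - 112xz + 28xyz + 140x²z - 90y²z - 72y² + 18y³ + 90xy² + 110yz² + 88yz - 22y²z - 110xyz + 360yz + 288y - 72y² - 360xy + 280z² + 224z - 56yz - 280xz + 140z³ + 112z² - 28yz² - 140xz²)(-4 - 7x)    [distributive law]
= (-262xyz - 504xy + 126xy² + 180x²y - 280xz² - 392xz + 140x²z - 112y²z - 144y² + 18y³ + 82yz² + 392yz + 288y + 392z² + 224z + 140z³)(-4 - 7x)    [combine like terms]
= 1048xyz + 1834x²yz + 2016xy + 3528x²y - 504xy² - 882x²y² - 720x²y - 1260x³y + 1120xz² + 1960x²z² + 1568xz + 2744x²z - 560x²z - 980x³z + 448y²z + 784xy²z + 576y² + 1008xy² - 72y³ - 126xy³ - 328yz² - 574xyz² - 1568yz - 2744xyz - 1152y - 2016xy - 1568z² - 2744xz² - 896z - 1568xz - 560z³ - 980xz³    [distributive law]
= -1696xyz + 1834x²yz + 2808x²y + 504xy² - 882x²y² - 1260x³y - 1624xz² + 1960x²z² + 2184x²z - 980x³z + 448y²z + 784xy²z + 576y² - 72y³ - 126xy³ - 328yz² - 574xyz² - 1568yz - 1152y - 1568z² - 896z - 560z³ - 980xz³    [combine like terms]

-1696xyz + 1834x²yz + 2808x²y + 504xy² - 882x²y² - 1260x³y - 1624xz² + 1960x²z² + 2184x²z - 980x³z + 448y²z + 784xy²z + 576y² - 72y³ - 126xy³ - 328yz² - 574xyz² - 1568yz - 1152y - 1568z² - 896z - 560z³ - 980xz³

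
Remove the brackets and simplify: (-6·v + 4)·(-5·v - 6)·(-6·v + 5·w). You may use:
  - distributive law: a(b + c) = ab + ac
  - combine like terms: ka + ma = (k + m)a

(-6·v + 4)·(-5·v - 6)·(-6·v + 5·w)
= (30·v^2 + 36·v - 20·v - 24)·(-6·v + 5·w)    [distributive law]
= (30·v^2 + 16·v - 24)·(-6·v + 5·w)    [combine like terms]
= -180·v^3 + 150·v^2·w - 96·v^2 + 80·v·w + 144·v - 120·w    [distributive law]

-180·v^3 + 150·v^2·w - 96·v^2 + 80·v·w + 144·v - 120·w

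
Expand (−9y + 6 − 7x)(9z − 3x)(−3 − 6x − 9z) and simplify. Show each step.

243yz + 243xyz + 729yz² − 81xy − 162x²y − 162z + 27xz − 486z² + 54x + 45x² + 189x²z + 567xz² − 126x³

(−9y + 6 − 7x)(9z − 3x)(−3 − 6x − 9z)
= (−81yz + 27xy + 54z − 18x − 63xz + 21x²)(−3 − 6x − 9z)    [distributive law]
= 243yz + 486xyz + 729yz² − 81xy − 162x²y − 243xyz − 162z − 324xz − 486z² + 54x + 108x² + 162xz + 189xz + 378x²z + 567xz² − 63x² − 126x³ − 189x²z    [distributive law]
= 243yz + 243xyz + 729yz² − 81xy − 162x²y − 162z + 27xz − 486z² + 54x + 45x² + 189x²z + 567xz² − 126x³    [combine like terms]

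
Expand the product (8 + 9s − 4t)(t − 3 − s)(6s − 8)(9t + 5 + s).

(8 + 9s − 4t)(t − 3 − s)(6s − 8)(9t + 5 + s)
= (8t − 24 − 8s + 9st − 27s − 9s^2 − 4t^2 + 12t + 4st)(6s − 8)(9t + 5 + s)    [distributive law]
= (20t − 24 − 35s + 13st − 9s^2 − 4t^2)(6s − 8)(9t + 5 + s)    [combine like terms]
= (120st − 160t − 144s + 192 − 210s^2 + 280s + 78s^2t − 104st − 54s^3 + 72s^2 − 24st^2 + 32t^2)(9t + 5 + s)    [distributive law]
= (16st − 160t + 136s + 192 − 138s^2 + 78s^2t − 54s^3 − 24st^2 + 32t^2)(9t + 5 + s)    [combine like terms]
= 144st^2 + 80st + 16s^2t − 1440t^2 − 800t − 160st + 1224st + 680s + 136s^2 + 1728t + 960 + 192s − 1242s^2t − 690s^2 − 138s^3 + 702s^2t^2 + 390s^2t + 78s^3t − 486s^3t − 270s^3 − 54s^4 − 216st^3 − 120st^2 − 24s^2t^2 + 288t^3 + 160t^2 + 32st^2    [distributive law]
= 56st^2 + 1144st − 836s^2t − 1280t^2 + 928t + 872s − 554s^2 + 960 − 408s^3 + 678s^2t^2 − 408s^3t − 54s^4 − 216st^3 + 288t^3    [combine like terms]

56st^2 + 1144st − 836s^2t − 1280t^2 + 928t + 872s − 554s^2 + 960 − 408s^3 + 678s^2t^2 − 408s^3t − 54s^4 − 216st^3 + 288t^3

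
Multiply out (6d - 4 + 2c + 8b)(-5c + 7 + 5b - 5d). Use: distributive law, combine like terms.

(6d - 4 + 2c + 8b)(-5c + 7 + 5b - 5d)
= -30cd + 42d + 30bd - 30d² + 20c - 28 - 20b + 20d - 10c² + 14c + 10bc - 10cd - 40bc + 56b + 40b² - 40bd    [distributive law]
= -40cd + 62d - 10bd - 30d² + 34c - 28 + 36b - 10c² - 30bc + 40b²    [combine like terms]

-40cd + 62d - 10bd - 30d² + 34c - 28 + 36b - 10c² - 30bc + 40b²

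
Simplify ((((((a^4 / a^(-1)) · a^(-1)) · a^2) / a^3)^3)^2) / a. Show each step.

((((((a^4 / a^(-1)) · a^(-1)) · a^2) / a^3)^3)^2) / a
= (((((a^4 / a^(-1)) · a^(-1)) · a^2) / a^3)^6) / a    [power of a power]
= (((((a^4 / a^(-1)) · a^(-1)) · a^2)^6) / ((a^3)^6)) / a    [power of a quotient]
= (((((a^4 / a^(-1)) · a^(-1))^6) · ((a^2)^6)) / ((a^3)^6)) / a    [power of a product]
= (((((a^4 / a^(-1))^6) · ((a^(-1))^6)) · ((a^2)^6)) / ((a^3)^6)) / a    [power of a product]
= ((((((a^4)^6) / ((a^(-1))^6)) · ((a^(-1))^6)) · ((a^2)^6)) / ((a^3)^6)) / a    [power of a quotient]
= ((((a^24 / ((a^(-1))^6)) · ((a^(-1))^6)) · ((a^2)^6)) / ((a^3)^6)) / a    [power of a power]
= ((((a^24 / a^(-6)) · ((a^(-1))^6)) · ((a^2)^6)) / ((a^3)^6)) / a    [power of a power]
= (((a^30 · ((a^(-1))^6)) · ((a^2)^6)) / ((a^3)^6)) / a    [quotient of powers]
= (((a^30 · a^(-6)) · ((a^2)^6)) / ((a^3)^6)) / a    [power of a power]
= ((a^24 · ((a^2)^6)) / ((a^3)^6)) / a    [product of powers]
= ((a^24 · a^12) / ((a^3)^6)) / a    [power of a power]
= (a^36 / ((a^3)^6)) / a    [product of powers]
= (a^36 / a^18) / a    [power of a power]
= a^18 / a    [quotient of powers]
= a^17    [quotient of powers]

a^17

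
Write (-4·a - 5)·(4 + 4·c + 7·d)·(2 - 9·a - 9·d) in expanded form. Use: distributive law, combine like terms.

(-4·a - 5)·(4 + 4·c + 7·d)·(2 - 9·a - 9·d)
= (-16·a - 16·a·c - 28·a·d - 20 - 20·c - 35·d)·(2 - 9·a - 9·d)    [distributive law]
= -32·a + 144·a^2 + 144·a·d - 32·a·c + 144·a^2·c + 144·a·c·d - 56·a·d + 252·a^2·d + 252·a·d^2 - 40 + 180·a + 180·d - 40·c + 180·a·c + 180·c·d - 70·d + 315·a·d + 315·d^2    [distributive law]
= 148·a + 144·a^2 + 403·a·d + 148·a·c + 144·a^2·c + 144·a·c·d + 252·a^2·d + 252·a·d^2 - 40 + 110·d - 40·c + 180·c·d + 315·d^2    [combine like terms]

148·a + 144·a^2 + 403·a·d + 148·a·c + 144·a^2·c + 144·a·c·d + 252·a^2·d + 252·a·d^2 - 40 + 110·d - 40·c + 180·c·d + 315·d^2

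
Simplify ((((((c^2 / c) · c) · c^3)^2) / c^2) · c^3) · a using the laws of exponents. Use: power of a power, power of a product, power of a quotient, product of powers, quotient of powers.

((((((c^2 / c) · c) · c^3)^2) / c^2) · c^3) · a
= ((((((c^2 / c) · c)^2) · ((c^3)^2)) / c^2) · c^3) · a    [power of a product]
= ((((((c^2 / c)^2) · (c^2)) · ((c^3)^2)) / c^2) · c^3) · a    [power of a product]
= (((((((c^2)^2) / (c^2)) · (c^2)) · ((c^3)^2)) / c^2) · c^3) · a    [power of a quotient]
= (((((c^4 / (c^2)) · (c^2)) · ((c^3)^2)) / c^2) · c^3) · a    [power of a power]
= ((((c^2 · (c^2)) · ((c^3)^2)) / c^2) · c^3) · a    [quotient of powers]
= (((c^4 · ((c^3)^2)) / c^2) · c^3) · a    [product of powers]
= (((c^4 · c^6) / c^2) · c^3) · a    [power of a power]
= ((c^10 / c^2) · c^3) · a    [product of powers]
= (c^8 · c^3) · a    [quotient of powers]
= c^11 · a    [product of powers]
= ac^11    [rearrange]

ac^11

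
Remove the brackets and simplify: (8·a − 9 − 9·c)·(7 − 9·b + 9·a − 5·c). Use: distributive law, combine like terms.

−25·a − 72·a·b + 72·a^2 − 121·a·c − 63 + 81·b − 18·c + 81·b·c + 45·c^2

(8·a − 9 − 9·c)·(7 − 9·b + 9·a − 5·c)
= 56·a − 72·a·b + 72·a^2 − 40·a·c − 63 + 81·b − 81·a + 45·c − 63·c + 81·b·c − 81·a·c + 45·c^2    [distributive law]
= −25·a − 72·a·b + 72·a^2 − 121·a·c − 63 + 81·b − 18·c + 81·b·c + 45·c^2    [combine like terms]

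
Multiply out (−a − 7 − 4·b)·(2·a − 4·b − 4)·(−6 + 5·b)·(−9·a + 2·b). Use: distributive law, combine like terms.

−108·a³ + 258·a²·b + 90·a³·b + 160·a²·b² − 1168·a·b² − 760·a·b³ − 540·a² + 1236·a·b − 248·b² + 248·b³ + 1512·a − 336·b + 160·b⁴

(−a − 7 − 4·b)·(2·a − 4·b − 4)·(−6 + 5·b)·(−9·a + 2·b)
= (−2·a² + 4·a·b + 4·a − 14·a + 28·b + 28 − 8·a·b + 16·b² + 16·b)·(−6 + 5·b)·(−9·a + 2·b)    [distributive law]
= (−2·a² − 4·a·b − 10·a + 44·b + 28 + 16·b²)·(−6 + 5·b)·(−9·a + 2·b)    [combine like terms]
= (12·a² − 10·a²·b + 24·a·b − 20·a·b² + 60·a − 50·a·b − 264·b + 220·b² − 168 + 140·b − 96·b² + 80·b³)·(−9·a + 2·b)    [distributive law]
= (12·a² − 10·a²·b − 26·a·b − 20·a·b² + 60·a − 124·b + 124·b² − 168 + 80·b³)·(−9·a + 2·b)    [combine like terms]
= −108·a³ + 24·a²·b + 90·a³·b − 20·a²·b² + 234·a²·b − 52·a·b² + 180·a²·b² − 40·a·b³ − 540·a² + 120·a·b + 1116·a·b − 248·b² − 1116·a·b² + 248·b³ + 1512·a − 336·b − 720·a·b³ + 160·b⁴    [distributive law]
= −108·a³ + 258·a²·b + 90·a³·b + 160·a²·b² − 1168·a·b² − 760·a·b³ − 540·a² + 1236·a·b − 248·b² + 248·b³ + 1512·a − 336·b + 160·b⁴    [combine like terms]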